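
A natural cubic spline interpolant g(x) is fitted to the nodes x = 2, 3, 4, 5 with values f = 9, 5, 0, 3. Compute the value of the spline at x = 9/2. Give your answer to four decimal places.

With σ_i denoting the second derivative at x_i, h_i = 1, 1, 1, and Δ_i = (y_(i+1) − y_i)/h_i = -4, -5, 3:
  1·σ_0 + 4·σ_1 + 1·σ_2 = 6(Δ_1 - Δ_0) = -6
  1·σ_1 + 4·σ_2 + 1·σ_3 = 6(Δ_2 - Δ_1) = 48
Natural end conditions: σ_0 = σ_3 = 0.
Solving: σ_0 = 0, σ_1 = -24/5, σ_2 = 66/5, σ_3 = 0.
On [4, 5], g(x) = 0 - 7/5·(x - 4) + 33/5·(x - 4)² - 11/5·(x - 4)³.
With (x - 4) = 1/2: g(9/2) = 27/40.

0.6750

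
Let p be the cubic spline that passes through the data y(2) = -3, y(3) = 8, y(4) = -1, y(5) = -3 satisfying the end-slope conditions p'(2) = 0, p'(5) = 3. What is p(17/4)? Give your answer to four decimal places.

-2.8594

Put M_i = p'' at the i-th knot. Here h = (1, 1, 1) and Δ = (11, -9, -2), so the interior equations h_(i-1)·M_(i-1) + 2(h_(i-1)+h_i)·M_i + h_i·M_(i+1) = 6(Δ_i − Δ_(i-1)) read
  1·M_0 + 4·M_1 + 1·M_2 = 6(Δ_1 - Δ_0) = -120
  1·M_1 + 4·M_2 + 1·M_3 = 6(Δ_2 - Δ_1) = 42
Clamped end conditions give two more equations: 2h_0·M_0 + h_0·M_1 = 6(Δ_0 - p'(2)) = 66 and h_2·M_2 + 2h_2·M_3 = 6(p'(5) - Δ_2) = 30.
Forward elimination and back-substitution give M_0 = 58, M_1 = -50, M_2 = 22, M_3 = 4.
On [4, 5], p(x) = -1 - 10·(x - 4) + 11·(x - 4)² - 3·(x - 4)³.
With (x - 4) = 1/4: p(17/4) = -183/64.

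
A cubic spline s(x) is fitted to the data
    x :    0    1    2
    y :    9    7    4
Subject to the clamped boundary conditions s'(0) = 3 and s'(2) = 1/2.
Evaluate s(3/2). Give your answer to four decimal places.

4.8594

Let M_i = s''(x_i). Step sizes h_i = 1, 1; slopes of the chords Δ_i = (y_(i+1) - y_i)/h_i = -2, -3.
  1·M_0 + 4·M_1 + 1·M_2 = 6(Δ_1 - Δ_0) = -6
Clamped end conditions give two more equations: 2h_0·M_0 + h_0·M_1 = 6(Δ_0 - s'(0)) = -30 and h_1·M_1 + 2h_1·M_2 = 6(s'(2) - Δ_1) = 21.
Hence M_0 = -59/4, M_1 = -1/2, M_2 = 43/4.
On [1, 2], s(x) = 7 - 37/8·(x - 1) - 1/4·(x - 1)² + 15/8·(x - 1)³.
With (x - 1) = 1/2: s(3/2) = 311/64.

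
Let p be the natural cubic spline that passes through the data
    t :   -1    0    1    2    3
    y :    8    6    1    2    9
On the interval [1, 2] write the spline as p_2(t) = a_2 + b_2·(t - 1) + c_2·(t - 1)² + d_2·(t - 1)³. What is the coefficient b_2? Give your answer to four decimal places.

-3.1250

Put M_i = p'' at the i-th knot. Here h = (1, 1, 1, 1) and Δ = (-2, -5, 1, 7), so the interior equations h_(i-1)·M_(i-1) + 2(h_(i-1)+h_i)·M_i + h_i·M_(i+1) = 6(Δ_i − Δ_(i-1)) read
  1·M_0 + 4·M_1 + 1·M_2 = 6(Δ_1 - Δ_0) = -18
  1·M_1 + 4·M_2 + 1·M_3 = 6(Δ_2 - Δ_1) = 36
  1·M_2 + 4·M_3 + 1·M_4 = 6(Δ_3 - Δ_2) = 36
Natural end conditions: M_0 = M_4 = 0.
Solving the tridiagonal system: M_0 = 0, M_1 = -27/4, M_2 = 9, M_3 = 27/4, M_4 = 0.
On [1, 2], with p_2(t) = a_2 + b_2·(t - 1) + c_2·(t - 1)² + d_2·(t - 1)³: c_2 = M_2/2 = 9/2, d_2 = (M_3 - M_2)/(6h_2) = -3/8, b_2 = Δ_2 - h_2(2M_2 + M_3)/6 = -25/8.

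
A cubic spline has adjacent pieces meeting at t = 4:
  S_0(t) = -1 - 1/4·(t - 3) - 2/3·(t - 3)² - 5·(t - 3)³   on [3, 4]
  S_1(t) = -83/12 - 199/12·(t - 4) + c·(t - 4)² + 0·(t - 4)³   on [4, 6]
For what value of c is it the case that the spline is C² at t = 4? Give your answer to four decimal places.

S_0''(t) = -4/3 - 30·(t - 3), so S_0''(4) = -94/3. On the right, S_1''(4) = 2c, so c = -47/3.

-15.6667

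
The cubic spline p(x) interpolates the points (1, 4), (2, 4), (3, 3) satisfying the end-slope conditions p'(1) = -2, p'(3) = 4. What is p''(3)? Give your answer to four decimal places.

19.5000

Write M_i for p''(x_i). With h_i = 1, 1 and divided differences Δ_i = 0, -1, the continuity of p' gives the tridiagonal system
  1·M_0 + 4·M_1 + 1·M_2 = 6(Δ_1 - Δ_0) = -6
Clamped end conditions give two more equations: 2h_0·M_0 + h_0·M_1 = 6(Δ_0 - p'(1)) = 12 and h_1·M_1 + 2h_1·M_2 = 6(p'(3) - Δ_1) = 30.
Solving the tridiagonal system: M_0 = 21/2, M_1 = -9, M_2 = 39/2.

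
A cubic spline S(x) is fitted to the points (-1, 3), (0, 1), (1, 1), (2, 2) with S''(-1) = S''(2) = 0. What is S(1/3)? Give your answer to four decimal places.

0.7877

Put M_i = S'' at the i-th knot. Here h = (1, 1, 1) and Δ = (-2, 0, 1), so the interior equations h_(i-1)·M_(i-1) + 2(h_(i-1)+h_i)·M_i + h_i·M_(i+1) = 6(Δ_i − Δ_(i-1)) read
  1·M_0 + 4·M_1 + 1·M_2 = 6(Δ_1 - Δ_0) = 12
  1·M_1 + 4·M_2 + 1·M_3 = 6(Δ_2 - Δ_1) = 6
Natural end conditions: M_0 = M_3 = 0.
Solving the tridiagonal system: M_0 = 0, M_1 = 14/5, M_2 = 4/5, M_3 = 0.
On [0, 1], S(x) = 1 - 16/15·x + 7/5·x² - 1/3·x³.
With x = 1/3: S(1/3) = 319/405.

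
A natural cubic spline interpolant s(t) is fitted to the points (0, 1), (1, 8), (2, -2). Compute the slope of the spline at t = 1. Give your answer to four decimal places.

Let M_i = s''(x_i). Step sizes h_i = 1, 1; slopes of the chords Δ_i = (y_(i+1) - y_i)/h_i = 7, -10.
  1·M_0 + 4·M_1 + 1·M_2 = 6(Δ_1 - Δ_0) = -102
Natural end conditions: M_0 = M_2 = 0.
Solving: M_0 = 0, M_1 = -51/2, M_2 = 0.
On [1, 2], s'(t) = b_1 + 2c_1·(t - 1) + 3d_1·(t - 1)² with b_1 = Δ_1 - h_1(2M_1 + M_2)/6 = -3/2, c_1 = M_1/2 = -51/4, d_1 = (M_2 - M_1)/(6h_1) = 17/4. So s'(1) = -3/2.

-1.5000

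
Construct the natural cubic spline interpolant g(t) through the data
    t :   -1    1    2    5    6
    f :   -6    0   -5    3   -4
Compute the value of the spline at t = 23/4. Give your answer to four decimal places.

With m_i denoting the second derivative at x_i, h_i = 2, 1, 3, 1, and Δ_i = (y_(i+1) − y_i)/h_i = 3, -5, 8/3, -7:
  2·m_0 + 6·m_1 + 1·m_2 = 6(Δ_1 - Δ_0) = -48
  1·m_1 + 8·m_2 + 3·m_3 = 6(Δ_2 - Δ_1) = 46
  3·m_2 + 8·m_3 + 1·m_4 = 6(Δ_3 - Δ_2) = -58
Natural end conditions: m_0 = m_4 = 0.
Solving: m_0 = 0, m_1 = -1591/161, m_2 = 1818/161, m_3 = -1849/161, m_4 = 0.
On [5, 6], g(t) = 3 - 1532/483·(t - 5) - 1849/322·(t - 5)² + 1849/966·(t - 5)³.
With (t - 5) = 3/4: g(23/4) = -37123/20608.

-1.8014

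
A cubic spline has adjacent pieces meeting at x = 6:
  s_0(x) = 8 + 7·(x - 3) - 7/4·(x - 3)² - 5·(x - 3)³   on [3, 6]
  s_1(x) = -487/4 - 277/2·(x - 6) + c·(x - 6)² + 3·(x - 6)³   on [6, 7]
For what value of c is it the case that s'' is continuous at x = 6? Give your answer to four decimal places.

-46.7500

s_0''(x) = -7/2 - 30·(x - 3), so s_0''(6) = -187/2. On the right, s_1''(6) = 2c, so c = -187/4.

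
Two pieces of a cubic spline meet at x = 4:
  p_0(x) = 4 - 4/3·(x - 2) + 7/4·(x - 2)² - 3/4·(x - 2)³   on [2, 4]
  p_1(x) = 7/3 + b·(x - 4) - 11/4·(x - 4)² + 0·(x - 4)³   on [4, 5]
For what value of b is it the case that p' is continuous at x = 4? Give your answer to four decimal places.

p_0'(x) = -4/3 + 7/2·(x - 2) - 9/4·(x - 2)², so p_0'(4) = -10/3. On the right, p_1'(4) = b, so b = -10/3.

-3.3333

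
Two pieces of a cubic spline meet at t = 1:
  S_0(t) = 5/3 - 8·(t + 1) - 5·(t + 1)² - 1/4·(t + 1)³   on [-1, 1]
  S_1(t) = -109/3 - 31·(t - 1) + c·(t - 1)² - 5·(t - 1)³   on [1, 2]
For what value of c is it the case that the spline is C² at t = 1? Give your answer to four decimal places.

-6.5000

S_0''(t) = -10 - 3/2·(t + 1), so S_0''(1) = -13. On the right, S_1''(1) = 2c, so c = -13/2.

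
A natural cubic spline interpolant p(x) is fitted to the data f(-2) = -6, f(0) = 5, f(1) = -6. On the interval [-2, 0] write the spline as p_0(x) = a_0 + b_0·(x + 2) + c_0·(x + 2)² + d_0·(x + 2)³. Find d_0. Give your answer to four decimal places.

Put M_i = p'' at the i-th knot. Here h = (2, 1) and Δ = (11/2, -11), so the interior equations h_(i-1)·M_(i-1) + 2(h_(i-1)+h_i)·M_i + h_i·M_(i+1) = 6(Δ_i − Δ_(i-1)) read
  2·M_0 + 6·M_1 + 1·M_2 = 6(Δ_1 - Δ_0) = -99
Natural end conditions: M_0 = M_2 = 0.
Hence M_0 = 0, M_1 = -33/2, M_2 = 0.
On [-2, 0], with p_0(x) = a_0 + b_0·(x + 2) + c_0·(x + 2)² + d_0·(x + 2)³: c_0 = M_0/2 = 0, d_0 = (M_1 - M_0)/(6h_0) = -11/8, b_0 = Δ_0 - h_0(2M_0 + M_1)/6 = 11.

-1.3750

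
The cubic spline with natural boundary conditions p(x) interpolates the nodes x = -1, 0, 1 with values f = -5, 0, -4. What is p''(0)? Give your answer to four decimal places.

Write M_i for p''(x_i). With h_i = 1, 1 and divided differences Δ_i = 5, -4, the continuity of p' gives the tridiagonal system
  1·M_0 + 4·M_1 + 1·M_2 = 6(Δ_1 - Δ_0) = -54
Natural end conditions: M_0 = M_2 = 0.
Solving the tridiagonal system: M_0 = 0, M_1 = -27/2, M_2 = 0.

-13.5000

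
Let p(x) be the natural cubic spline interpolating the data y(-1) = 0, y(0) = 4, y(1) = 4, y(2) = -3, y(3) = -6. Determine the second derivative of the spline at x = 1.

Let M_i = p''(x_i). Step sizes h_i = 1, 1, 1, 1; slopes of the chords Δ_i = (y_(i+1) - y_i)/h_i = 4, 0, -7, -3.
  1·M_0 + 4·M_1 + 1·M_2 = 6(Δ_1 - Δ_0) = -24
  1·M_1 + 4·M_2 + 1·M_3 = 6(Δ_2 - Δ_1) = -42
  1·M_2 + 4·M_3 + 1·M_4 = 6(Δ_3 - Δ_2) = 24
Natural end conditions: M_0 = M_4 = 0.
Solving: M_0 = 0, M_1 = -3, M_2 = -12, M_3 = 9, M_4 = 0.

-12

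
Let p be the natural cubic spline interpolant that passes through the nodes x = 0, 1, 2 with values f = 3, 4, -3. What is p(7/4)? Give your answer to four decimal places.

-0.7813

With M_i denoting the second derivative at x_i, h_i = 1, 1, and Δ_i = (y_(i+1) − y_i)/h_i = 1, -7:
  1·M_0 + 4·M_1 + 1·M_2 = 6(Δ_1 - Δ_0) = -48
Natural end conditions: M_0 = M_2 = 0.
Solving the tridiagonal system: M_0 = 0, M_1 = -12, M_2 = 0.
On [1, 2], p(x) = 4 - 3·(x - 1) - 6·(x - 1)² + 2·(x - 1)³.
With (x - 1) = 3/4: p(7/4) = -25/32.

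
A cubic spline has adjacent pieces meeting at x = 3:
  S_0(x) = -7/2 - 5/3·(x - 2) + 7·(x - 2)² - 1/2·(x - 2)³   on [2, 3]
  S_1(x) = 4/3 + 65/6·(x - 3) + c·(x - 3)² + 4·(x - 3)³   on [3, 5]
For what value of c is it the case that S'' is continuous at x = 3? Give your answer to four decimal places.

5.5000

S_0''(x) = 14 - 3·(x - 2), so S_0''(3) = 11. On the right, S_1''(3) = 2c, so c = 11/2.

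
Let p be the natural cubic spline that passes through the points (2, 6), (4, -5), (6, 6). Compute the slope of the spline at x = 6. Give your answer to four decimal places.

With M_i denoting the second derivative at x_i, h_i = 2, 2, and Δ_i = (y_(i+1) − y_i)/h_i = -11/2, 11/2:
  2·M_0 + 8·M_1 + 2·M_2 = 6(Δ_1 - Δ_0) = 66
Natural end conditions: M_0 = M_2 = 0.
Hence M_0 = 0, M_1 = 33/4, M_2 = 0.
On [4, 6], p'(x) = b_1 + 2c_1·(x - 4) + 3d_1·(x - 4)² with b_1 = Δ_1 - h_1(2M_1 + M_2)/6 = 0, c_1 = M_1/2 = 33/8, d_1 = (M_2 - M_1)/(6h_1) = -11/16. So p'(6) = 33/4.

8.2500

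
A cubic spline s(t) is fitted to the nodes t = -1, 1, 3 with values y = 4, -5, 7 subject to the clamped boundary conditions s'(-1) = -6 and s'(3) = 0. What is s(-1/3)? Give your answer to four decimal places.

With M_i denoting the second derivative at x_i, h_i = 2, 2, and Δ_i = (y_(i+1) − y_i)/h_i = -9/2, 6:
  2·M_0 + 8·M_1 + 2·M_2 = 6(Δ_1 - Δ_0) = 63
Clamped end conditions give two more equations: 2h_0·M_0 + h_0·M_1 = 6(Δ_0 - s'(-1)) = 9 and h_1·M_1 + 2h_1·M_2 = 6(s'(3) - Δ_1) = -36.
Hence M_0 = -33/8, M_1 = 51/4, M_2 = -123/8.
On [-1, 1], s(t) = 4 - 6·(t + 1) - 33/16·(t + 1)² + 45/32·(t + 1)³.
With (t + 1) = 2/3: s(-1/3) = -1/2.

-0.5000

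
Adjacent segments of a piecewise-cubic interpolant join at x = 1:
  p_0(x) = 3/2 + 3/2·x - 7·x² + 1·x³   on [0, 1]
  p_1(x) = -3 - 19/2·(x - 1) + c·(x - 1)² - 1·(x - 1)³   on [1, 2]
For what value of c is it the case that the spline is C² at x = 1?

-4

p_0''(x) = -14 + 6·x, so p_0''(1) = -8. On the right, p_1''(1) = 2c, so c = -4.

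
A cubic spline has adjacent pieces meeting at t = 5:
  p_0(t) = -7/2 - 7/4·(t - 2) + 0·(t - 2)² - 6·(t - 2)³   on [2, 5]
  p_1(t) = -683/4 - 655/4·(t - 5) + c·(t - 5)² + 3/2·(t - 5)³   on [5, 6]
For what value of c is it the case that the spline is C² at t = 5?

p_0''(t) = 0 - 36·(t - 2), so p_0''(5) = -108. On the right, p_1''(5) = 2c, so c = -54.

-54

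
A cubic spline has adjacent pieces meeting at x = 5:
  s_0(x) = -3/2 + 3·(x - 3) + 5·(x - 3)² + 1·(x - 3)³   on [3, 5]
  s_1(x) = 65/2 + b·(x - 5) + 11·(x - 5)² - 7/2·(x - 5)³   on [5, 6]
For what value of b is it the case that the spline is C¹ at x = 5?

s_0'(x) = 3 + 10·(x - 3) + 3·(x - 3)², so s_0'(5) = 35. On the right, s_1'(5) = b, so b = 35.

35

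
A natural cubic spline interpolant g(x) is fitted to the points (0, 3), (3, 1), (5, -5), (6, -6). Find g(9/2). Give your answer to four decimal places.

Let M_i = g''(x_i). Step sizes h_i = 3, 2, 1; slopes of the chords Δ_i = (y_(i+1) - y_i)/h_i = -2/3, -3, -1.
  3·M_0 + 10·M_1 + 2·M_2 = 6(Δ_1 - Δ_0) = -14
  2·M_1 + 6·M_2 + 1·M_3 = 6(Δ_2 - Δ_1) = 12
Natural end conditions: M_0 = M_3 = 0.
Solving the tridiagonal system: M_0 = 0, M_1 = -27/14, M_2 = 37/14, M_3 = 0.
On [3, 5], g(x) = 1 - 109/42·(x - 3) - 27/28·(x - 3)² + 8/21·(x - 3)³.
With (x - 3) = 3/2: g(9/2) = -423/112.

-3.7768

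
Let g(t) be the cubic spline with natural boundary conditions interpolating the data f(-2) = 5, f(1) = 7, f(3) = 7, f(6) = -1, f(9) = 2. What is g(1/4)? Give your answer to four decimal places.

6.4666

Let m_i = g''(x_i). Step sizes h_i = 3, 2, 3, 3; slopes of the chords Δ_i = (y_(i+1) - y_i)/h_i = 2/3, 0, -8/3, 1.
  3·m_0 + 10·m_1 + 2·m_2 = 6(Δ_1 - Δ_0) = -4
  2·m_1 + 10·m_2 + 3·m_3 = 6(Δ_2 - Δ_1) = -16
  3·m_2 + 12·m_3 + 3·m_4 = 6(Δ_3 - Δ_2) = 22
Natural end conditions: m_0 = m_4 = 0.
Solving the tridiagonal system: m_0 = 0, m_1 = 4/59, m_2 = -138/59, m_3 = 428/177, m_4 = 0.
On [-2, 1], g(t) = 5 + 112/177·(t + 2) + 0·(t + 2)² + 2/531·(t + 2)³.
With (t + 2) = 9/4: g(1/4) = 12209/1888.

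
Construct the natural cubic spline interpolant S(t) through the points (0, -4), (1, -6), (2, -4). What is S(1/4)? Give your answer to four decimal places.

Write M_i for S''(x_i). With h_i = 1, 1 and divided differences Δ_i = -2, 2, the continuity of S' gives the tridiagonal system
  1·M_0 + 4·M_1 + 1·M_2 = 6(Δ_1 - Δ_0) = 24
Natural end conditions: M_0 = M_2 = 0.
Solving the tridiagonal system: M_0 = 0, M_1 = 6, M_2 = 0.
On [0, 1], S(t) = -4 - 3·t + 0·t² + 1·t³.
With t = 1/4: S(1/4) = -303/64.

-4.7344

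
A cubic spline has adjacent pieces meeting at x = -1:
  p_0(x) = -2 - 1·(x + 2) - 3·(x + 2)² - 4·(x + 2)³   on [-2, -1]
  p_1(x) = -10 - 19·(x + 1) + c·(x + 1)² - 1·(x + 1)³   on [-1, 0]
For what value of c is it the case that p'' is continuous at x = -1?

-15

p_0''(x) = -6 - 24·(x + 2), so p_0''(-1) = -30. On the right, p_1''(-1) = 2c, so c = -15.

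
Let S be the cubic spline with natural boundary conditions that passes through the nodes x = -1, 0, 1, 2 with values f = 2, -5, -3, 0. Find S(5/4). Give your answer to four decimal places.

-2.1406

Put m_i = S'' at the i-th knot. Here h = (1, 1, 1) and Δ = (-7, 2, 3), so the interior equations h_(i-1)·m_(i-1) + 2(h_(i-1)+h_i)·m_i + h_i·m_(i+1) = 6(Δ_i − Δ_(i-1)) read
  1·m_0 + 4·m_1 + 1·m_2 = 6(Δ_1 - Δ_0) = 54
  1·m_1 + 4·m_2 + 1·m_3 = 6(Δ_2 - Δ_1) = 6
Natural end conditions: m_0 = m_3 = 0.
Hence m_0 = 0, m_1 = 14, m_2 = -2, m_3 = 0.
On [1, 2], S(x) = -3 + 11/3·(x - 1) - 1·(x - 1)² + 1/3·(x - 1)³.
With (x - 1) = 1/4: S(5/4) = -137/64.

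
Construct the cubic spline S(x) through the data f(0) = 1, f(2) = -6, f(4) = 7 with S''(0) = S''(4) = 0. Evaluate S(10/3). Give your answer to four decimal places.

1.1852

Put σ_i = S'' at the i-th knot. Here h = (2, 2) and Δ = (-7/2, 13/2), so the interior equations h_(i-1)·σ_(i-1) + 2(h_(i-1)+h_i)·σ_i + h_i·σ_(i+1) = 6(Δ_i − Δ_(i-1)) read
  2·σ_0 + 8·σ_1 + 2·σ_2 = 6(Δ_1 - Δ_0) = 60
Natural end conditions: σ_0 = σ_2 = 0.
Hence σ_0 = 0, σ_1 = 15/2, σ_2 = 0.
On [2, 4], S(x) = -6 + 3/2·(x - 2) + 15/4·(x - 2)² - 5/8·(x - 2)³.
With (x - 2) = 4/3: S(10/3) = 32/27.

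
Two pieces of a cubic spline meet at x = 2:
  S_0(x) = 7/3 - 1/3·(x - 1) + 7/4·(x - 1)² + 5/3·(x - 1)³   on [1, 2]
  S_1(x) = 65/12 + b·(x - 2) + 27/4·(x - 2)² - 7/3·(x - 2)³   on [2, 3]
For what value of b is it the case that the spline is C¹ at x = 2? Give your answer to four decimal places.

8.1667

S_0'(x) = -1/3 + 7/2·(x - 1) + 5·(x - 1)², so S_0'(2) = 49/6. On the right, S_1'(2) = b, so b = 49/6.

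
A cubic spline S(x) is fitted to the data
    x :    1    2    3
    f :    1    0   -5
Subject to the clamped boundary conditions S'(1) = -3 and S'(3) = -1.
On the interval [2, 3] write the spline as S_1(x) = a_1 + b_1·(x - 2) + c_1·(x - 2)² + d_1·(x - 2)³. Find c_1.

Let m_i = S''(x_i). Step sizes h_i = 1, 1; slopes of the chords Δ_i = (y_(i+1) - y_i)/h_i = -1, -5.
  1·m_0 + 4·m_1 + 1·m_2 = 6(Δ_1 - Δ_0) = -24
Clamped end conditions give two more equations: 2h_0·m_0 + h_0·m_1 = 6(Δ_0 - S'(1)) = 12 and h_1·m_1 + 2h_1·m_2 = 6(S'(3) - Δ_1) = 24.
Solving the tridiagonal system: m_0 = 13, m_1 = -14, m_2 = 19.
On [2, 3], with S_1(x) = a_1 + b_1·(x - 2) + c_1·(x - 2)² + d_1·(x - 2)³: c_1 = m_1/2 = -7, d_1 = (m_2 - m_1)/(6h_1) = 11/2, b_1 = Δ_1 - h_1(2m_1 + m_2)/6 = -7/2.

-7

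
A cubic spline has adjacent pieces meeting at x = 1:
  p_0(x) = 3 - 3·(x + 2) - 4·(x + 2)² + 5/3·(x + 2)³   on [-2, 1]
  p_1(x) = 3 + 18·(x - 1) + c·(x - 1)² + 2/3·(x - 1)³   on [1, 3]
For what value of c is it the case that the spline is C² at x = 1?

11

p_0''(x) = -8 + 10·(x + 2), so p_0''(1) = 22. On the right, p_1''(1) = 2c, so c = 11.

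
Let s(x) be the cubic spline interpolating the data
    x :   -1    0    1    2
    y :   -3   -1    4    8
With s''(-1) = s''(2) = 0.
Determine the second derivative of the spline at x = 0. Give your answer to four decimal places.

Put σ_i = s'' at the i-th knot. Here h = (1, 1, 1) and Δ = (2, 5, 4), so the interior equations h_(i-1)·σ_(i-1) + 2(h_(i-1)+h_i)·σ_i + h_i·σ_(i+1) = 6(Δ_i − Δ_(i-1)) read
  1·σ_0 + 4·σ_1 + 1·σ_2 = 6(Δ_1 - Δ_0) = 18
  1·σ_1 + 4·σ_2 + 1·σ_3 = 6(Δ_2 - Δ_1) = -6
Natural end conditions: σ_0 = σ_3 = 0.
Hence σ_0 = 0, σ_1 = 26/5, σ_2 = -14/5, σ_3 = 0.

5.2000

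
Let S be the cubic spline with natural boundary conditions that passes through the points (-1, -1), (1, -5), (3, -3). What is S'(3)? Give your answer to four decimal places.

Put m_i = S'' at the i-th knot. Here h = (2, 2) and Δ = (-2, 1), so the interior equations h_(i-1)·m_(i-1) + 2(h_(i-1)+h_i)·m_i + h_i·m_(i+1) = 6(Δ_i − Δ_(i-1)) read
  2·m_0 + 8·m_1 + 2·m_2 = 6(Δ_1 - Δ_0) = 18
Natural end conditions: m_0 = m_2 = 0.
Solving: m_0 = 0, m_1 = 9/4, m_2 = 0.
On [1, 3], S'(t) = b_1 + 2c_1·(t - 1) + 3d_1·(t - 1)² with b_1 = Δ_1 - h_1(2m_1 + m_2)/6 = -1/2, c_1 = m_1/2 = 9/8, d_1 = (m_2 - m_1)/(6h_1) = -3/16. So S'(3) = 7/4.

1.7500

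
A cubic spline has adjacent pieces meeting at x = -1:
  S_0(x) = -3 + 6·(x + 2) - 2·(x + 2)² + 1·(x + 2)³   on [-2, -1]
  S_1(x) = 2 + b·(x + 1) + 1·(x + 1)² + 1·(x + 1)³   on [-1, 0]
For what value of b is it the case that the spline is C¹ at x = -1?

5

S_0'(x) = 6 - 4·(x + 2) + 3·(x + 2)², so S_0'(-1) = 5. On the right, S_1'(-1) = b, so b = 5.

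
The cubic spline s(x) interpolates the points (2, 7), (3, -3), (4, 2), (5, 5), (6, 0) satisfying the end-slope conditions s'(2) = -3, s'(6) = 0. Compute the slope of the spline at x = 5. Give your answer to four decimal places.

-3.5357

Put m_i = s'' at the i-th knot. Here h = (1, 1, 1, 1) and Δ = (-10, 5, 3, -5), so the interior equations h_(i-1)·m_(i-1) + 2(h_(i-1)+h_i)·m_i + h_i·m_(i+1) = 6(Δ_i − Δ_(i-1)) read
  1·m_0 + 4·m_1 + 1·m_2 = 6(Δ_1 - Δ_0) = 90
  1·m_1 + 4·m_2 + 1·m_3 = 6(Δ_2 - Δ_1) = -12
  1·m_2 + 4·m_3 + 1·m_4 = 6(Δ_3 - Δ_2) = -48
Clamped end conditions give two more equations: 2h_0·m_0 + h_0·m_1 = 6(Δ_0 - s'(2)) = -42 and h_3·m_3 + 2h_3·m_4 = 6(s'(6) - Δ_3) = 30.
Hence m_0 = -531/14, m_1 = 237/7, m_2 = -15/2, m_3 = -111/7, m_4 = 321/14.
On [5, 6], s'(x) = b_3 + 2c_3·(x - 5) + 3d_3·(x - 5)² with b_3 = Δ_3 - h_3(2m_3 + m_4)/6 = -99/28, c_3 = m_3/2 = -111/14, d_3 = (m_4 - m_3)/(6h_3) = 181/28. So s'(5) = -99/28.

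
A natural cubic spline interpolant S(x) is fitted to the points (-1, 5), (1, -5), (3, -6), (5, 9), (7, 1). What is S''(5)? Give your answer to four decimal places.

Put M_i = S'' at the i-th knot. Here h = (2, 2, 2, 2) and Δ = (-5, -1/2, 15/2, -4), so the interior equations h_(i-1)·M_(i-1) + 2(h_(i-1)+h_i)·M_i + h_i·M_(i+1) = 6(Δ_i − Δ_(i-1)) read
  2·M_0 + 8·M_1 + 2·M_2 = 6(Δ_1 - Δ_0) = 27
  2·M_1 + 8·M_2 + 2·M_3 = 6(Δ_2 - Δ_1) = 48
  2·M_2 + 8·M_3 + 2·M_4 = 6(Δ_3 - Δ_2) = -69
Natural end conditions: M_0 = M_4 = 0.
Solving the tridiagonal system: M_0 = 0, M_1 = 9/7, M_2 = 117/14, M_3 = -75/7, M_4 = 0.

-10.7143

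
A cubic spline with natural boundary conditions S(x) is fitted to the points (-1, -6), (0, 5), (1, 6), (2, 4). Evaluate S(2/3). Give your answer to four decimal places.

Write σ_i for S''(x_i). With h_i = 1, 1, 1 and divided differences Δ_i = 11, 1, -2, the continuity of S' gives the tridiagonal system
  1·σ_0 + 4·σ_1 + 1·σ_2 = 6(Δ_1 - Δ_0) = -60
  1·σ_1 + 4·σ_2 + 1·σ_3 = 6(Δ_2 - Δ_1) = -18
Natural end conditions: σ_0 = σ_3 = 0.
Solving the tridiagonal system: σ_0 = 0, σ_1 = -74/5, σ_2 = -4/5, σ_3 = 0.
On [0, 1], S(x) = 5 + 91/15·x - 37/5·x² + 7/3·x³.
With x = 2/3: S(2/3) = 2611/405.

6.4469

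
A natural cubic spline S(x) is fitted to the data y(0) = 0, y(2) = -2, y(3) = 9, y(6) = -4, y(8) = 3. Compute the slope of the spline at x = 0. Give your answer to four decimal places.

-5.9463

With M_i denoting the second derivative at x_i, h_i = 2, 1, 3, 2, and Δ_i = (y_(i+1) − y_i)/h_i = -1, 11, -13/3, 7/2:
  2·M_0 + 6·M_1 + 1·M_2 = 6(Δ_1 - Δ_0) = 72
  1·M_1 + 8·M_2 + 3·M_3 = 6(Δ_2 - Δ_1) = -92
  3·M_2 + 10·M_3 + 2·M_4 = 6(Δ_3 - Δ_2) = 47
Natural end conditions: M_0 = M_4 = 0.
Forward elimination and back-substitution give M_0 = 0, M_1 = 6173/416, M_2 = -3543/208, M_3 = 4081/416, M_4 = 0.
On [0, 2], S'(x) = b_0 + 2c_0·x + 3d_0·x² with b_0 = Δ_0 - h_0(2M_0 + M_1)/6 = -7421/1248, c_0 = M_0/2 = 0, d_0 = (M_1 - M_0)/(6h_0) = 6173/4992. So S'(0) = -7421/1248.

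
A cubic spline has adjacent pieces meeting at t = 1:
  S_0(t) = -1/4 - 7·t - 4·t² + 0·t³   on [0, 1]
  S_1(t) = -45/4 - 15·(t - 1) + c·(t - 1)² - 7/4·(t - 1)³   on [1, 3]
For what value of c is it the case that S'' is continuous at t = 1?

S_0''(t) = -8 + 0·t, so S_0''(1) = -8. On the right, S_1''(1) = 2c, so c = -4.

-4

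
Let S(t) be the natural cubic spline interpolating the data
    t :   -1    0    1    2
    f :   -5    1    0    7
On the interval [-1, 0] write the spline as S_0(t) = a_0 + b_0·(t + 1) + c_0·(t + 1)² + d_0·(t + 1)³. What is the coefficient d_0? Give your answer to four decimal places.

-2.4000

Put M_i = S'' at the i-th knot. Here h = (1, 1, 1) and Δ = (6, -1, 7), so the interior equations h_(i-1)·M_(i-1) + 2(h_(i-1)+h_i)·M_i + h_i·M_(i+1) = 6(Δ_i − Δ_(i-1)) read
  1·M_0 + 4·M_1 + 1·M_2 = 6(Δ_1 - Δ_0) = -42
  1·M_1 + 4·M_2 + 1·M_3 = 6(Δ_2 - Δ_1) = 48
Natural end conditions: M_0 = M_3 = 0.
Solving: M_0 = 0, M_1 = -72/5, M_2 = 78/5, M_3 = 0.
On [-1, 0], with S_0(t) = a_0 + b_0·(t + 1) + c_0·(t + 1)² + d_0·(t + 1)³: c_0 = M_0/2 = 0, d_0 = (M_1 - M_0)/(6h_0) = -12/5, b_0 = Δ_0 - h_0(2M_0 + M_1)/6 = 42/5.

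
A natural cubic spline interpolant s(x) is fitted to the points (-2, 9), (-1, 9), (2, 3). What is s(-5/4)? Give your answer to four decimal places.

Put M_i = s'' at the i-th knot. Here h = (1, 3) and Δ = (0, -2), so the interior equations h_(i-1)·M_(i-1) + 2(h_(i-1)+h_i)·M_i + h_i·M_(i+1) = 6(Δ_i − Δ_(i-1)) read
  1·M_0 + 8·M_1 + 3·M_2 = 6(Δ_1 - Δ_0) = -12
Natural end conditions: M_0 = M_2 = 0.
Hence M_0 = 0, M_1 = -3/2, M_2 = 0.
On [-2, -1], s(x) = 9 + 1/4·(x + 2) + 0·(x + 2)² - 1/4·(x + 2)³.
With (x + 2) = 3/4: s(-5/4) = 2325/256.

9.0820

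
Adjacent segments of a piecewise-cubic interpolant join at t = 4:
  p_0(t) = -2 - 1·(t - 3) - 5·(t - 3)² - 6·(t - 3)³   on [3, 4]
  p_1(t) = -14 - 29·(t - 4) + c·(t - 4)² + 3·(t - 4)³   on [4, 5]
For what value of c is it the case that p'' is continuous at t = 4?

p_0''(t) = -10 - 36·(t - 3), so p_0''(4) = -46. On the right, p_1''(4) = 2c, so c = -23.

-23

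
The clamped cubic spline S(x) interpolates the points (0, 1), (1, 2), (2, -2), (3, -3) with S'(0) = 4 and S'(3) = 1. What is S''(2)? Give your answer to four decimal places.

5.6000

With M_i denoting the second derivative at x_i, h_i = 1, 1, 1, and Δ_i = (y_(i+1) − y_i)/h_i = 1, -4, -1:
  1·M_0 + 4·M_1 + 1·M_2 = 6(Δ_1 - Δ_0) = -30
  1·M_1 + 4·M_2 + 1·M_3 = 6(Δ_2 - Δ_1) = 18
Clamped end conditions give two more equations: 2h_0·M_0 + h_0·M_1 = 6(Δ_0 - S'(0)) = -18 and h_2·M_2 + 2h_2·M_3 = 6(S'(3) - Δ_2) = 12.
Forward elimination and back-substitution give M_0 = -26/5, M_1 = -38/5, M_2 = 28/5, M_3 = 16/5.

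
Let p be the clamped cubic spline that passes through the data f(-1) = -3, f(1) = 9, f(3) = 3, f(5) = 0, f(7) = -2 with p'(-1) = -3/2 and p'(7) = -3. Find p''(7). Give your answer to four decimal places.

Put M_i = p'' at the i-th knot. Here h = (2, 2, 2, 2) and Δ = (6, -3, -3/2, -1), so the interior equations h_(i-1)·M_(i-1) + 2(h_(i-1)+h_i)·M_i + h_i·M_(i+1) = 6(Δ_i − Δ_(i-1)) read
  2·M_0 + 8·M_1 + 2·M_2 = 6(Δ_1 - Δ_0) = -54
  2·M_1 + 8·M_2 + 2·M_3 = 6(Δ_2 - Δ_1) = 9
  2·M_2 + 8·M_3 + 2·M_4 = 6(Δ_3 - Δ_2) = 3
Clamped end conditions give two more equations: 2h_0·M_0 + h_0·M_1 = 6(Δ_0 - p'(-1)) = 45 and h_3·M_3 + 2h_3·M_4 = 6(p'(7) - Δ_3) = -12.
Forward elimination and back-substitution give M_0 = 969/56, M_1 = -339/28, M_2 = 33/8, M_3 = 3/28, M_4 = -171/56.

-3.0536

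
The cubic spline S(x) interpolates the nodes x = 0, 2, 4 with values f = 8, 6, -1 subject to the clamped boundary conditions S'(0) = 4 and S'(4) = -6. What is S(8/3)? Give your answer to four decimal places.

Let σ_i = S''(x_i). Step sizes h_i = 2, 2; slopes of the chords Δ_i = (y_(i+1) - y_i)/h_i = -1, -7/2.
  2·σ_0 + 8·σ_1 + 2·σ_2 = 6(Δ_1 - Δ_0) = -15
Clamped end conditions give two more equations: 2h_0·σ_0 + h_0·σ_1 = 6(Δ_0 - S'(0)) = -30 and h_1·σ_1 + 2h_1·σ_2 = 6(S'(4) - Δ_1) = -15.
Solving the tridiagonal system: σ_0 = -65/8, σ_1 = 5/4, σ_2 = -35/8.
On [2, 4], S(x) = 6 - 23/8·(x - 2) + 5/8·(x - 2)² - 15/32·(x - 2)³.
With (x - 2) = 2/3: S(8/3) = 38/9.

4.2222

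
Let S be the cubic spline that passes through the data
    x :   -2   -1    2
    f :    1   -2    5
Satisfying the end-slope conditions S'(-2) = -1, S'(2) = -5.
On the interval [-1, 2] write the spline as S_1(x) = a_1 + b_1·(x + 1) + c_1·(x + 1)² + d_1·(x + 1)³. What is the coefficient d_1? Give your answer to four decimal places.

-1.2407

Put M_i = S'' at the i-th knot. Here h = (1, 3) and Δ = (-3, 7/3), so the interior equations h_(i-1)·M_(i-1) + 2(h_(i-1)+h_i)·M_i + h_i·M_(i+1) = 6(Δ_i − Δ_(i-1)) read
  1·M_0 + 8·M_1 + 3·M_2 = 6(Δ_1 - Δ_0) = 32
Clamped end conditions give two more equations: 2h_0·M_0 + h_0·M_1 = 6(Δ_0 - S'(-2)) = -12 and h_1·M_1 + 2h_1·M_2 = 6(S'(2) - Δ_1) = -44.
Forward elimination and back-substitution give M_0 = -11, M_1 = 10, M_2 = -37/3.
On [-1, 2], with S_1(x) = a_1 + b_1·(x + 1) + c_1·(x + 1)² + d_1·(x + 1)³: c_1 = M_1/2 = 5, d_1 = (M_2 - M_1)/(6h_1) = -67/54, b_1 = Δ_1 - h_1(2M_1 + M_2)/6 = -3/2.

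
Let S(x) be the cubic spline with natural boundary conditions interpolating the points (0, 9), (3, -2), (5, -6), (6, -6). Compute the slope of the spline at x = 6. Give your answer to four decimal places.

0.2976

With σ_i denoting the second derivative at x_i, h_i = 3, 2, 1, and Δ_i = (y_(i+1) − y_i)/h_i = -11/3, -2, 0:
  3·σ_0 + 10·σ_1 + 2·σ_2 = 6(Δ_1 - Δ_0) = 10
  2·σ_1 + 6·σ_2 + 1·σ_3 = 6(Δ_2 - Δ_1) = 12
Natural end conditions: σ_0 = σ_3 = 0.
Hence σ_0 = 0, σ_1 = 9/14, σ_2 = 25/14, σ_3 = 0.
On [5, 6], S'(x) = b_2 + 2c_2·(x - 5) + 3d_2·(x - 5)² with b_2 = Δ_2 - h_2(2σ_2 + σ_3)/6 = -25/42, c_2 = σ_2/2 = 25/28, d_2 = (σ_3 - σ_2)/(6h_2) = -25/84. So S'(6) = 25/84.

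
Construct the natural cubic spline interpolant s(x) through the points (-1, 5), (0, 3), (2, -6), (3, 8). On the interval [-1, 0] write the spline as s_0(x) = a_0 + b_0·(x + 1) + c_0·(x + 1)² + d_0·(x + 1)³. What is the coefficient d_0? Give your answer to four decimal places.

Write M_i for s''(x_i). With h_i = 1, 2, 1 and divided differences Δ_i = -2, -9/2, 14, the continuity of s' gives the tridiagonal system
  1·M_0 + 6·M_1 + 2·M_2 = 6(Δ_1 - Δ_0) = -15
  2·M_1 + 6·M_2 + 1·M_3 = 6(Δ_2 - Δ_1) = 111
Natural end conditions: M_0 = M_3 = 0.
Hence M_0 = 0, M_1 = -39/4, M_2 = 87/4, M_3 = 0.
On [-1, 0], with s_0(x) = a_0 + b_0·(x + 1) + c_0·(x + 1)² + d_0·(x + 1)³: c_0 = M_0/2 = 0, d_0 = (M_1 - M_0)/(6h_0) = -13/8, b_0 = Δ_0 - h_0(2M_0 + M_1)/6 = -3/8.

-1.6250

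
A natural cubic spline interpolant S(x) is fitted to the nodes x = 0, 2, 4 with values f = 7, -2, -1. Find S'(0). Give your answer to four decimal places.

-5.7500

Let M_i = S''(x_i). Step sizes h_i = 2, 2; slopes of the chords Δ_i = (y_(i+1) - y_i)/h_i = -9/2, 1/2.
  2·M_0 + 8·M_1 + 2·M_2 = 6(Δ_1 - Δ_0) = 30
Natural end conditions: M_0 = M_2 = 0.
Hence M_0 = 0, M_1 = 15/4, M_2 = 0.
On [0, 2], S'(x) = b_0 + 2c_0·x + 3d_0·x² with b_0 = Δ_0 - h_0(2M_0 + M_1)/6 = -23/4, c_0 = M_0/2 = 0, d_0 = (M_1 - M_0)/(6h_0) = 5/16. So S'(0) = -23/4.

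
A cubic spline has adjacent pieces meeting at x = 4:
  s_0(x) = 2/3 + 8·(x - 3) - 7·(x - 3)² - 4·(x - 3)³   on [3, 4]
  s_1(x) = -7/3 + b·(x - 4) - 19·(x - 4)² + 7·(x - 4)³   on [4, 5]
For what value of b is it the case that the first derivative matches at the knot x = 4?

s_0'(x) = 8 - 14·(x - 3) - 12·(x - 3)², so s_0'(4) = -18. On the right, s_1'(4) = b, so b = -18.

-18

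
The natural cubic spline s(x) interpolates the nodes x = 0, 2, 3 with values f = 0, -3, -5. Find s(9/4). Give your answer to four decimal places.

With m_i denoting the second derivative at x_i, h_i = 2, 1, and Δ_i = (y_(i+1) − y_i)/h_i = -3/2, -2:
  2·m_0 + 6·m_1 + 1·m_2 = 6(Δ_1 - Δ_0) = -3
Natural end conditions: m_0 = m_2 = 0.
Hence m_0 = 0, m_1 = -1/2, m_2 = 0.
On [2, 3], s(x) = -3 - 11/6·(x - 2) - 1/4·(x - 2)² + 1/12·(x - 2)³.
With (x - 2) = 1/4: s(9/4) = -889/256.

-3.4727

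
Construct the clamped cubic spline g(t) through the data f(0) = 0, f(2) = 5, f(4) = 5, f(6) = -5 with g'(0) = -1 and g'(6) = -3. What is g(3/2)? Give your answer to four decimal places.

Write M_i for g''(x_i). With h_i = 2, 2, 2 and divided differences Δ_i = 5/2, 0, -5, the continuity of g' gives the tridiagonal system
  2·M_0 + 8·M_1 + 2·M_2 = 6(Δ_1 - Δ_0) = -15
  2·M_1 + 8·M_2 + 2·M_3 = 6(Δ_2 - Δ_1) = -30
Clamped end conditions give two more equations: 2h_0·M_0 + h_0·M_1 = 6(Δ_0 - g'(0)) = 21 and h_2·M_2 + 2h_2·M_3 = 6(g'(6) - Δ_2) = 12.
Forward elimination and back-substitution give M_0 = 193/30, M_1 = -71/30, M_2 = -67/15, M_3 = 157/30.
On [0, 2], g(t) = 0 - 1·t + 193/60·t² - 11/15·t³.
With t = 3/2: g(3/2) = 261/80.

3.2625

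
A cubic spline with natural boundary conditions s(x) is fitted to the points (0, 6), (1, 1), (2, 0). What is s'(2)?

0

Put σ_i = s'' at the i-th knot. Here h = (1, 1) and Δ = (-5, -1), so the interior equations h_(i-1)·σ_(i-1) + 2(h_(i-1)+h_i)·σ_i + h_i·σ_(i+1) = 6(Δ_i − Δ_(i-1)) read
  1·σ_0 + 4·σ_1 + 1·σ_2 = 6(Δ_1 - Δ_0) = 24
Natural end conditions: σ_0 = σ_2 = 0.
Forward elimination and back-substitution give σ_0 = 0, σ_1 = 6, σ_2 = 0.
On [1, 2], s'(x) = b_1 + 2c_1·(x - 1) + 3d_1·(x - 1)² with b_1 = Δ_1 - h_1(2σ_1 + σ_2)/6 = -3, c_1 = σ_1/2 = 3, d_1 = (σ_2 - σ_1)/(6h_1) = -1. So s'(2) = 0.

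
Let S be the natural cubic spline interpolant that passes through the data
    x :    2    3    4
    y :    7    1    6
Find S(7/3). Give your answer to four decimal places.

With M_i denoting the second derivative at x_i, h_i = 1, 1, and Δ_i = (y_(i+1) − y_i)/h_i = -6, 5:
  1·M_0 + 4·M_1 + 1·M_2 = 6(Δ_1 - Δ_0) = 66
Natural end conditions: M_0 = M_2 = 0.
Solving: M_0 = 0, M_1 = 33/2, M_2 = 0.
On [2, 3], S(x) = 7 - 35/4·(x - 2) + 0·(x - 2)² + 11/4·(x - 2)³.
With (x - 2) = 1/3: S(7/3) = 113/27.

4.1852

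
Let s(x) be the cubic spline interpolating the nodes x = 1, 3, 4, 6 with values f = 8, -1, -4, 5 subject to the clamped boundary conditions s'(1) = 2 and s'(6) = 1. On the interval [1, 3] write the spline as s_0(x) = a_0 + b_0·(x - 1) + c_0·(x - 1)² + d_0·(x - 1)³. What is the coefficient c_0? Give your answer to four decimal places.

With σ_i denoting the second derivative at x_i, h_i = 2, 1, 2, and Δ_i = (y_(i+1) − y_i)/h_i = -9/2, -3, 9/2:
  2·σ_0 + 6·σ_1 + 1·σ_2 = 6(Δ_1 - Δ_0) = 9
  1·σ_1 + 6·σ_2 + 2·σ_3 = 6(Δ_2 - Δ_1) = 45
Clamped end conditions give two more equations: 2h_0·σ_0 + h_0·σ_1 = 6(Δ_0 - s'(1)) = -39 and h_2·σ_2 + 2h_2·σ_3 = 6(s'(6) - Δ_2) = -21.
Solving the tridiagonal system: σ_0 = -185/16, σ_1 = 29/8, σ_2 = 83/8, σ_3 = -167/16.
On [1, 3], with s_0(x) = a_0 + b_0·(x - 1) + c_0·(x - 1)² + d_0·(x - 1)³: c_0 = σ_0/2 = -185/32, d_0 = (σ_1 - σ_0)/(6h_0) = 81/64, b_0 = Δ_0 - h_0(2σ_0 + σ_1)/6 = 2.

-5.7813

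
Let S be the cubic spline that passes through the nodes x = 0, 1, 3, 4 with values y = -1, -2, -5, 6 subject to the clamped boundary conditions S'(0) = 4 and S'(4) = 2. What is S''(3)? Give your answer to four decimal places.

20.4571

With m_i denoting the second derivative at x_i, h_i = 1, 2, 1, and Δ_i = (y_(i+1) − y_i)/h_i = -1, -3/2, 11:
  1·m_0 + 6·m_1 + 2·m_2 = 6(Δ_1 - Δ_0) = -3
  2·m_1 + 6·m_2 + 1·m_3 = 6(Δ_2 - Δ_1) = 75
Clamped end conditions give two more equations: 2h_0·m_0 + h_0·m_1 = 6(Δ_0 - S'(0)) = -30 and h_2·m_2 + 2h_2·m_3 = 6(S'(4) - Δ_2) = -54.
Forward elimination and back-substitution give m_0 = -433/35, m_1 = -184/35, m_2 = 716/35, m_3 = -1303/35.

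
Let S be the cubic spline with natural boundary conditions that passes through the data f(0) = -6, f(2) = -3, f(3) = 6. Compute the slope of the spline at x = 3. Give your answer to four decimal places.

Write m_i for S''(x_i). With h_i = 2, 1 and divided differences Δ_i = 3/2, 9, the continuity of S' gives the tridiagonal system
  2·m_0 + 6·m_1 + 1·m_2 = 6(Δ_1 - Δ_0) = 45
Natural end conditions: m_0 = m_2 = 0.
Hence m_0 = 0, m_1 = 15/2, m_2 = 0.
On [2, 3], S'(x) = b_1 + 2c_1·(x - 2) + 3d_1·(x - 2)² with b_1 = Δ_1 - h_1(2m_1 + m_2)/6 = 13/2, c_1 = m_1/2 = 15/4, d_1 = (m_2 - m_1)/(6h_1) = -5/4. So S'(3) = 41/4.

10.2500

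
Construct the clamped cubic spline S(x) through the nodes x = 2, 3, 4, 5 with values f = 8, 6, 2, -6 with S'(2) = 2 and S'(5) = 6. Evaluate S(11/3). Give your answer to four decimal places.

4.3111

Write m_i for S''(x_i). With h_i = 1, 1, 1 and divided differences Δ_i = -2, -4, -8, the continuity of S' gives the tridiagonal system
  1·m_0 + 4·m_1 + 1·m_2 = 6(Δ_1 - Δ_0) = -12
  1·m_1 + 4·m_2 + 1·m_3 = 6(Δ_2 - Δ_1) = -24
Clamped end conditions give two more equations: 2h_0·m_0 + h_0·m_1 = 6(Δ_0 - S'(2)) = -24 and h_2·m_2 + 2h_2·m_3 = 6(S'(5) - Δ_2) = 84.
Hence m_0 = -224/15, m_1 = 88/15, m_2 = -308/15, m_3 = 784/15.
On [3, 4], S(x) = 6 - 38/15·(x - 3) + 44/15·(x - 3)² - 22/5·(x - 3)³.
With (x - 3) = 2/3: S(11/3) = 194/45.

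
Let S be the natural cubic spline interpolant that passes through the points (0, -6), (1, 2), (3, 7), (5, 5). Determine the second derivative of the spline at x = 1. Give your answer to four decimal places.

-5.0455

With M_i denoting the second derivative at x_i, h_i = 1, 2, 2, and Δ_i = (y_(i+1) − y_i)/h_i = 8, 5/2, -1:
  1·M_0 + 6·M_1 + 2·M_2 = 6(Δ_1 - Δ_0) = -33
  2·M_1 + 8·M_2 + 2·M_3 = 6(Δ_2 - Δ_1) = -21
Natural end conditions: M_0 = M_3 = 0.
Solving the tridiagonal system: M_0 = 0, M_1 = -111/22, M_2 = -15/11, M_3 = 0.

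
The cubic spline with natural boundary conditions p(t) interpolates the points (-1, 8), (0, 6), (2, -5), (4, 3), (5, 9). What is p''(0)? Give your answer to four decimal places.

-6.5000

Let σ_i = p''(x_i). Step sizes h_i = 1, 2, 2, 1; slopes of the chords Δ_i = (y_(i+1) - y_i)/h_i = -2, -11/2, 4, 6.
  1·σ_0 + 6·σ_1 + 2·σ_2 = 6(Δ_1 - Δ_0) = -21
  2·σ_1 + 8·σ_2 + 2·σ_3 = 6(Δ_2 - Δ_1) = 57
  2·σ_2 + 6·σ_3 + 1·σ_4 = 6(Δ_3 - Δ_2) = 12
Natural end conditions: σ_0 = σ_4 = 0.
Forward elimination and back-substitution give σ_0 = 0, σ_1 = -13/2, σ_2 = 9, σ_3 = -1, σ_4 = 0.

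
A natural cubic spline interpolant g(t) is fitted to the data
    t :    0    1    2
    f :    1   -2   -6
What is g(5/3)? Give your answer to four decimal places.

-4.5926

Put m_i = g'' at the i-th knot. Here h = (1, 1) and Δ = (-3, -4), so the interior equations h_(i-1)·m_(i-1) + 2(h_(i-1)+h_i)·m_i + h_i·m_(i+1) = 6(Δ_i − Δ_(i-1)) read
  1·m_0 + 4·m_1 + 1·m_2 = 6(Δ_1 - Δ_0) = -6
Natural end conditions: m_0 = m_2 = 0.
Forward elimination and back-substitution give m_0 = 0, m_1 = -3/2, m_2 = 0.
On [1, 2], g(t) = -2 - 7/2·(t - 1) - 3/4·(t - 1)² + 1/4·(t - 1)³.
With (t - 1) = 2/3: g(5/3) = -124/27.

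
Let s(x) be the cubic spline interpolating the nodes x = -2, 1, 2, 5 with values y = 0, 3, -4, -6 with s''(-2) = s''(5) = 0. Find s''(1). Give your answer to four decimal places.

Let M_i = s''(x_i). Step sizes h_i = 3, 1, 3; slopes of the chords Δ_i = (y_(i+1) - y_i)/h_i = 1, -7, -2/3.
  3·M_0 + 8·M_1 + 1·M_2 = 6(Δ_1 - Δ_0) = -48
  1·M_1 + 8·M_2 + 3·M_3 = 6(Δ_2 - Δ_1) = 38
Natural end conditions: M_0 = M_3 = 0.
Hence M_0 = 0, M_1 = -422/63, M_2 = 352/63, M_3 = 0.

-6.6984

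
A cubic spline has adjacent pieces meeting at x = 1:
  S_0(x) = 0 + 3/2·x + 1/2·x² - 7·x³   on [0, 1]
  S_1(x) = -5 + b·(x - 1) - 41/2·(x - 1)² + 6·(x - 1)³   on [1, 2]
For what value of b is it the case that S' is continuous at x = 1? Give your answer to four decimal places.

S_0'(x) = 3/2 + 1·x - 21·x², so S_0'(1) = -37/2. On the right, S_1'(1) = b, so b = -37/2.

-18.5000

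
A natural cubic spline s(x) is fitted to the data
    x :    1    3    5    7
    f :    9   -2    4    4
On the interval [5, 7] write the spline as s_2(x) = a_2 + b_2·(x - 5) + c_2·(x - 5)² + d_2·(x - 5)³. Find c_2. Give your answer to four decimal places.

Let m_i = s''(x_i). Step sizes h_i = 2, 2, 2; slopes of the chords Δ_i = (y_(i+1) - y_i)/h_i = -11/2, 3, 0.
  2·m_0 + 8·m_1 + 2·m_2 = 6(Δ_1 - Δ_0) = 51
  2·m_1 + 8·m_2 + 2·m_3 = 6(Δ_2 - Δ_1) = -18
Natural end conditions: m_0 = m_3 = 0.
Hence m_0 = 0, m_1 = 37/5, m_2 = -41/10, m_3 = 0.
On [5, 7], with s_2(x) = a_2 + b_2·(x - 5) + c_2·(x - 5)² + d_2·(x - 5)³: c_2 = m_2/2 = -41/20, d_2 = (m_3 - m_2)/(6h_2) = 41/120, b_2 = Δ_2 - h_2(2m_2 + m_3)/6 = 41/15.

-2.0500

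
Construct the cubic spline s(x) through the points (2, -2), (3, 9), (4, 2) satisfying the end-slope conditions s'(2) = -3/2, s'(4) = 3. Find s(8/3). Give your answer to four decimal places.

5.6481

With m_i denoting the second derivative at x_i, h_i = 1, 1, and Δ_i = (y_(i+1) − y_i)/h_i = 11, -7:
  1·m_0 + 4·m_1 + 1·m_2 = 6(Δ_1 - Δ_0) = -108
Clamped end conditions give two more equations: 2h_0·m_0 + h_0·m_1 = 6(Δ_0 - s'(2)) = 75 and h_1·m_1 + 2h_1·m_2 = 6(s'(4) - Δ_1) = 60.
Hence m_0 = 267/4, m_1 = -117/2, m_2 = 237/4.
On [2, 3], s(x) = -2 - 3/2·(x - 2) + 267/8·(x - 2)² - 167/8·(x - 2)³.
With (x - 2) = 2/3: s(8/3) = 305/54.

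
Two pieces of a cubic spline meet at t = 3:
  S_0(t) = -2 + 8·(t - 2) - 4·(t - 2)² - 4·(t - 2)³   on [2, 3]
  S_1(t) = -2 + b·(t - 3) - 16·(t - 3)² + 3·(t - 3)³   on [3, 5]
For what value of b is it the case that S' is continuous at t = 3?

-12

S_0'(t) = 8 - 8·(t - 2) - 12·(t - 2)², so S_0'(3) = -12. On the right, S_1'(3) = b, so b = -12.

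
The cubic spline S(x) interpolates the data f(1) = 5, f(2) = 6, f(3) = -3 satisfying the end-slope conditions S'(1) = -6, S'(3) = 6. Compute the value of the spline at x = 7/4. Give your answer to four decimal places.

Let M_i = S''(x_i). Step sizes h_i = 1, 1; slopes of the chords Δ_i = (y_(i+1) - y_i)/h_i = 1, -9.
  1·M_0 + 4·M_1 + 1·M_2 = 6(Δ_1 - Δ_0) = -60
Clamped end conditions give two more equations: 2h_0·M_0 + h_0·M_1 = 6(Δ_0 - S'(1)) = 42 and h_1·M_1 + 2h_1·M_2 = 6(S'(3) - Δ_1) = 90.
Forward elimination and back-substitution give M_0 = 42, M_1 = -42, M_2 = 66.
On [1, 2], S(x) = 5 - 6·(x - 1) + 21·(x - 1)² - 14·(x - 1)³.
With (x - 1) = 3/4: S(7/4) = 205/32.

6.4063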